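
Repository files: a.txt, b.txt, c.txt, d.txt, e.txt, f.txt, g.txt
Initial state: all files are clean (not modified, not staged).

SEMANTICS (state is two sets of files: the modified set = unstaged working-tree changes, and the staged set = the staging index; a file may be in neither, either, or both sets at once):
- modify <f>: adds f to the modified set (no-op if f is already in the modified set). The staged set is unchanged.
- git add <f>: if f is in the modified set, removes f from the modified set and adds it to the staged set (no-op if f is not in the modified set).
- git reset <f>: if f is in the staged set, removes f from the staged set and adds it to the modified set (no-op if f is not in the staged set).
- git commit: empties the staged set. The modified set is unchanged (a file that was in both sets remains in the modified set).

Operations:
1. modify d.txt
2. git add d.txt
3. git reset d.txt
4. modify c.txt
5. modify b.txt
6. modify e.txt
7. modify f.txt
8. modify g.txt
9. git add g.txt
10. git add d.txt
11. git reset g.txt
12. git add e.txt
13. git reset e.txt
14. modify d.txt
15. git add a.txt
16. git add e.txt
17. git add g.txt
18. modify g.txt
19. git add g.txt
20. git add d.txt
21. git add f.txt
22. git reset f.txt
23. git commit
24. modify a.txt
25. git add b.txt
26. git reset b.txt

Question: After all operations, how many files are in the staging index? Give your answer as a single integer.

After op 1 (modify d.txt): modified={d.txt} staged={none}
After op 2 (git add d.txt): modified={none} staged={d.txt}
After op 3 (git reset d.txt): modified={d.txt} staged={none}
After op 4 (modify c.txt): modified={c.txt, d.txt} staged={none}
After op 5 (modify b.txt): modified={b.txt, c.txt, d.txt} staged={none}
After op 6 (modify e.txt): modified={b.txt, c.txt, d.txt, e.txt} staged={none}
After op 7 (modify f.txt): modified={b.txt, c.txt, d.txt, e.txt, f.txt} staged={none}
After op 8 (modify g.txt): modified={b.txt, c.txt, d.txt, e.txt, f.txt, g.txt} staged={none}
After op 9 (git add g.txt): modified={b.txt, c.txt, d.txt, e.txt, f.txt} staged={g.txt}
After op 10 (git add d.txt): modified={b.txt, c.txt, e.txt, f.txt} staged={d.txt, g.txt}
After op 11 (git reset g.txt): modified={b.txt, c.txt, e.txt, f.txt, g.txt} staged={d.txt}
After op 12 (git add e.txt): modified={b.txt, c.txt, f.txt, g.txt} staged={d.txt, e.txt}
After op 13 (git reset e.txt): modified={b.txt, c.txt, e.txt, f.txt, g.txt} staged={d.txt}
After op 14 (modify d.txt): modified={b.txt, c.txt, d.txt, e.txt, f.txt, g.txt} staged={d.txt}
After op 15 (git add a.txt): modified={b.txt, c.txt, d.txt, e.txt, f.txt, g.txt} staged={d.txt}
After op 16 (git add e.txt): modified={b.txt, c.txt, d.txt, f.txt, g.txt} staged={d.txt, e.txt}
After op 17 (git add g.txt): modified={b.txt, c.txt, d.txt, f.txt} staged={d.txt, e.txt, g.txt}
After op 18 (modify g.txt): modified={b.txt, c.txt, d.txt, f.txt, g.txt} staged={d.txt, e.txt, g.txt}
After op 19 (git add g.txt): modified={b.txt, c.txt, d.txt, f.txt} staged={d.txt, e.txt, g.txt}
After op 20 (git add d.txt): modified={b.txt, c.txt, f.txt} staged={d.txt, e.txt, g.txt}
After op 21 (git add f.txt): modified={b.txt, c.txt} staged={d.txt, e.txt, f.txt, g.txt}
After op 22 (git reset f.txt): modified={b.txt, c.txt, f.txt} staged={d.txt, e.txt, g.txt}
After op 23 (git commit): modified={b.txt, c.txt, f.txt} staged={none}
After op 24 (modify a.txt): modified={a.txt, b.txt, c.txt, f.txt} staged={none}
After op 25 (git add b.txt): modified={a.txt, c.txt, f.txt} staged={b.txt}
After op 26 (git reset b.txt): modified={a.txt, b.txt, c.txt, f.txt} staged={none}
Final staged set: {none} -> count=0

Answer: 0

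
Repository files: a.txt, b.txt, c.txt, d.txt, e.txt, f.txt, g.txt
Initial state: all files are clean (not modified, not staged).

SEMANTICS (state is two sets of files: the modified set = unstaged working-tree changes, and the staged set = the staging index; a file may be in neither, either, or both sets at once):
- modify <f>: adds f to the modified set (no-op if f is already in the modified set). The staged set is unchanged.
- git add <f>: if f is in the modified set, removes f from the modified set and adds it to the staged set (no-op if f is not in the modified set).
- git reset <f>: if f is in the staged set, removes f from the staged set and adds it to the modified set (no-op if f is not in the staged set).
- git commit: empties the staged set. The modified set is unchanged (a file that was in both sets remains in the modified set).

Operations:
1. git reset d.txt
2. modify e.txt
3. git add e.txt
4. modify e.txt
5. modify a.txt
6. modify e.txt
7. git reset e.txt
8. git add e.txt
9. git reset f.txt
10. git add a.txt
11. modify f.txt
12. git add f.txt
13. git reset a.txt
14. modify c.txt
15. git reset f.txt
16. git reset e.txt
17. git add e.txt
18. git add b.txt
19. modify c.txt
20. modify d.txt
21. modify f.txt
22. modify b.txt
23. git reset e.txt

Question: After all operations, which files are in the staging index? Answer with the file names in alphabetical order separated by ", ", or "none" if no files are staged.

After op 1 (git reset d.txt): modified={none} staged={none}
After op 2 (modify e.txt): modified={e.txt} staged={none}
After op 3 (git add e.txt): modified={none} staged={e.txt}
After op 4 (modify e.txt): modified={e.txt} staged={e.txt}
After op 5 (modify a.txt): modified={a.txt, e.txt} staged={e.txt}
After op 6 (modify e.txt): modified={a.txt, e.txt} staged={e.txt}
After op 7 (git reset e.txt): modified={a.txt, e.txt} staged={none}
After op 8 (git add e.txt): modified={a.txt} staged={e.txt}
After op 9 (git reset f.txt): modified={a.txt} staged={e.txt}
After op 10 (git add a.txt): modified={none} staged={a.txt, e.txt}
After op 11 (modify f.txt): modified={f.txt} staged={a.txt, e.txt}
After op 12 (git add f.txt): modified={none} staged={a.txt, e.txt, f.txt}
After op 13 (git reset a.txt): modified={a.txt} staged={e.txt, f.txt}
After op 14 (modify c.txt): modified={a.txt, c.txt} staged={e.txt, f.txt}
After op 15 (git reset f.txt): modified={a.txt, c.txt, f.txt} staged={e.txt}
After op 16 (git reset e.txt): modified={a.txt, c.txt, e.txt, f.txt} staged={none}
After op 17 (git add e.txt): modified={a.txt, c.txt, f.txt} staged={e.txt}
After op 18 (git add b.txt): modified={a.txt, c.txt, f.txt} staged={e.txt}
After op 19 (modify c.txt): modified={a.txt, c.txt, f.txt} staged={e.txt}
After op 20 (modify d.txt): modified={a.txt, c.txt, d.txt, f.txt} staged={e.txt}
After op 21 (modify f.txt): modified={a.txt, c.txt, d.txt, f.txt} staged={e.txt}
After op 22 (modify b.txt): modified={a.txt, b.txt, c.txt, d.txt, f.txt} staged={e.txt}
After op 23 (git reset e.txt): modified={a.txt, b.txt, c.txt, d.txt, e.txt, f.txt} staged={none}

Answer: none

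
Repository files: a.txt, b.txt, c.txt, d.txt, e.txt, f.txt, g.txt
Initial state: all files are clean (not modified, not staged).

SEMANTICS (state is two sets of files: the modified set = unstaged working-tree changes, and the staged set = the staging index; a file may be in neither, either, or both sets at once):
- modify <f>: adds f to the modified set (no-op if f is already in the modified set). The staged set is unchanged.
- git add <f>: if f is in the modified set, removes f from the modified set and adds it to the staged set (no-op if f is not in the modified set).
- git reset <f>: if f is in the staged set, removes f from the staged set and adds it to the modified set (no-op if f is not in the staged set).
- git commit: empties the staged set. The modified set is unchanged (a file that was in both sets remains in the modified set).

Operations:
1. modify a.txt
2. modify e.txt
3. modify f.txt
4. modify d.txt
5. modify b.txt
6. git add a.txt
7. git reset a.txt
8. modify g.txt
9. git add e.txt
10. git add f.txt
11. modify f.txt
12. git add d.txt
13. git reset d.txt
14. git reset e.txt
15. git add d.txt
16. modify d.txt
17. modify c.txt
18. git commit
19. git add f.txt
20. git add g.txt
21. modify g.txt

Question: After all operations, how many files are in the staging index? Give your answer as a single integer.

Answer: 2

Derivation:
After op 1 (modify a.txt): modified={a.txt} staged={none}
After op 2 (modify e.txt): modified={a.txt, e.txt} staged={none}
After op 3 (modify f.txt): modified={a.txt, e.txt, f.txt} staged={none}
After op 4 (modify d.txt): modified={a.txt, d.txt, e.txt, f.txt} staged={none}
After op 5 (modify b.txt): modified={a.txt, b.txt, d.txt, e.txt, f.txt} staged={none}
After op 6 (git add a.txt): modified={b.txt, d.txt, e.txt, f.txt} staged={a.txt}
After op 7 (git reset a.txt): modified={a.txt, b.txt, d.txt, e.txt, f.txt} staged={none}
After op 8 (modify g.txt): modified={a.txt, b.txt, d.txt, e.txt, f.txt, g.txt} staged={none}
After op 9 (git add e.txt): modified={a.txt, b.txt, d.txt, f.txt, g.txt} staged={e.txt}
After op 10 (git add f.txt): modified={a.txt, b.txt, d.txt, g.txt} staged={e.txt, f.txt}
After op 11 (modify f.txt): modified={a.txt, b.txt, d.txt, f.txt, g.txt} staged={e.txt, f.txt}
After op 12 (git add d.txt): modified={a.txt, b.txt, f.txt, g.txt} staged={d.txt, e.txt, f.txt}
After op 13 (git reset d.txt): modified={a.txt, b.txt, d.txt, f.txt, g.txt} staged={e.txt, f.txt}
After op 14 (git reset e.txt): modified={a.txt, b.txt, d.txt, e.txt, f.txt, g.txt} staged={f.txt}
After op 15 (git add d.txt): modified={a.txt, b.txt, e.txt, f.txt, g.txt} staged={d.txt, f.txt}
After op 16 (modify d.txt): modified={a.txt, b.txt, d.txt, e.txt, f.txt, g.txt} staged={d.txt, f.txt}
After op 17 (modify c.txt): modified={a.txt, b.txt, c.txt, d.txt, e.txt, f.txt, g.txt} staged={d.txt, f.txt}
After op 18 (git commit): modified={a.txt, b.txt, c.txt, d.txt, e.txt, f.txt, g.txt} staged={none}
After op 19 (git add f.txt): modified={a.txt, b.txt, c.txt, d.txt, e.txt, g.txt} staged={f.txt}
After op 20 (git add g.txt): modified={a.txt, b.txt, c.txt, d.txt, e.txt} staged={f.txt, g.txt}
After op 21 (modify g.txt): modified={a.txt, b.txt, c.txt, d.txt, e.txt, g.txt} staged={f.txt, g.txt}
Final staged set: {f.txt, g.txt} -> count=2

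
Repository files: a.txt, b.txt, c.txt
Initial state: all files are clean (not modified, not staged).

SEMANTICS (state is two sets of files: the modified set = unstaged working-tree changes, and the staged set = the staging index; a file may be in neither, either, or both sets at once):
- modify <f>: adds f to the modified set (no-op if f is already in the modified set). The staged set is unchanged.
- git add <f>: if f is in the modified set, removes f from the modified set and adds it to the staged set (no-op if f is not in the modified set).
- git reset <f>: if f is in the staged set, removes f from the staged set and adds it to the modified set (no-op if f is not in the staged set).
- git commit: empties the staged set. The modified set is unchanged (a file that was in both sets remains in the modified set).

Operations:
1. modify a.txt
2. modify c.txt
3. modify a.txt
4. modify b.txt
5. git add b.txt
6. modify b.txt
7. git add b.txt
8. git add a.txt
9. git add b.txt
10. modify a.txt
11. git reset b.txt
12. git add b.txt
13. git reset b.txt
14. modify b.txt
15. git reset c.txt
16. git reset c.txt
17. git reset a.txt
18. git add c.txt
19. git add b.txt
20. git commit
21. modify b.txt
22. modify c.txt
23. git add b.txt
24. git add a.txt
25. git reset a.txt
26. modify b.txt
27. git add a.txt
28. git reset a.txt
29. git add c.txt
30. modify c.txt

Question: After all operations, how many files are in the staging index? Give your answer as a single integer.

Answer: 2

Derivation:
After op 1 (modify a.txt): modified={a.txt} staged={none}
After op 2 (modify c.txt): modified={a.txt, c.txt} staged={none}
After op 3 (modify a.txt): modified={a.txt, c.txt} staged={none}
After op 4 (modify b.txt): modified={a.txt, b.txt, c.txt} staged={none}
After op 5 (git add b.txt): modified={a.txt, c.txt} staged={b.txt}
After op 6 (modify b.txt): modified={a.txt, b.txt, c.txt} staged={b.txt}
After op 7 (git add b.txt): modified={a.txt, c.txt} staged={b.txt}
After op 8 (git add a.txt): modified={c.txt} staged={a.txt, b.txt}
After op 9 (git add b.txt): modified={c.txt} staged={a.txt, b.txt}
After op 10 (modify a.txt): modified={a.txt, c.txt} staged={a.txt, b.txt}
After op 11 (git reset b.txt): modified={a.txt, b.txt, c.txt} staged={a.txt}
After op 12 (git add b.txt): modified={a.txt, c.txt} staged={a.txt, b.txt}
After op 13 (git reset b.txt): modified={a.txt, b.txt, c.txt} staged={a.txt}
After op 14 (modify b.txt): modified={a.txt, b.txt, c.txt} staged={a.txt}
After op 15 (git reset c.txt): modified={a.txt, b.txt, c.txt} staged={a.txt}
After op 16 (git reset c.txt): modified={a.txt, b.txt, c.txt} staged={a.txt}
After op 17 (git reset a.txt): modified={a.txt, b.txt, c.txt} staged={none}
After op 18 (git add c.txt): modified={a.txt, b.txt} staged={c.txt}
After op 19 (git add b.txt): modified={a.txt} staged={b.txt, c.txt}
After op 20 (git commit): modified={a.txt} staged={none}
After op 21 (modify b.txt): modified={a.txt, b.txt} staged={none}
After op 22 (modify c.txt): modified={a.txt, b.txt, c.txt} staged={none}
After op 23 (git add b.txt): modified={a.txt, c.txt} staged={b.txt}
After op 24 (git add a.txt): modified={c.txt} staged={a.txt, b.txt}
After op 25 (git reset a.txt): modified={a.txt, c.txt} staged={b.txt}
After op 26 (modify b.txt): modified={a.txt, b.txt, c.txt} staged={b.txt}
After op 27 (git add a.txt): modified={b.txt, c.txt} staged={a.txt, b.txt}
After op 28 (git reset a.txt): modified={a.txt, b.txt, c.txt} staged={b.txt}
After op 29 (git add c.txt): modified={a.txt, b.txt} staged={b.txt, c.txt}
After op 30 (modify c.txt): modified={a.txt, b.txt, c.txt} staged={b.txt, c.txt}
Final staged set: {b.txt, c.txt} -> count=2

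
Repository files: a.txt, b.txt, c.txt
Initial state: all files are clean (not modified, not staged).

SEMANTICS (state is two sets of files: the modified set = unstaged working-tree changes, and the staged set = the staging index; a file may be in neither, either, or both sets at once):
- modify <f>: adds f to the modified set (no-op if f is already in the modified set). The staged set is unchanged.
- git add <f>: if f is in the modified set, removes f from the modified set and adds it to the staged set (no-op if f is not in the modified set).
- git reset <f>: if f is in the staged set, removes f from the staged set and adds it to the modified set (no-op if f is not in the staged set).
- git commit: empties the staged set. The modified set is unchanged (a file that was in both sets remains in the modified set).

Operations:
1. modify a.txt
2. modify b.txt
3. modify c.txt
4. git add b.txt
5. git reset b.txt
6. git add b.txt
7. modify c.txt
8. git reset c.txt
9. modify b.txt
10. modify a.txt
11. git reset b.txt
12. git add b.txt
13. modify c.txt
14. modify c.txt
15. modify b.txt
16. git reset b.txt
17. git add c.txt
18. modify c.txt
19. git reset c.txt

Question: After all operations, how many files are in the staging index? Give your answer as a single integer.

Answer: 0

Derivation:
After op 1 (modify a.txt): modified={a.txt} staged={none}
After op 2 (modify b.txt): modified={a.txt, b.txt} staged={none}
After op 3 (modify c.txt): modified={a.txt, b.txt, c.txt} staged={none}
After op 4 (git add b.txt): modified={a.txt, c.txt} staged={b.txt}
After op 5 (git reset b.txt): modified={a.txt, b.txt, c.txt} staged={none}
After op 6 (git add b.txt): modified={a.txt, c.txt} staged={b.txt}
After op 7 (modify c.txt): modified={a.txt, c.txt} staged={b.txt}
After op 8 (git reset c.txt): modified={a.txt, c.txt} staged={b.txt}
After op 9 (modify b.txt): modified={a.txt, b.txt, c.txt} staged={b.txt}
After op 10 (modify a.txt): modified={a.txt, b.txt, c.txt} staged={b.txt}
After op 11 (git reset b.txt): modified={a.txt, b.txt, c.txt} staged={none}
After op 12 (git add b.txt): modified={a.txt, c.txt} staged={b.txt}
After op 13 (modify c.txt): modified={a.txt, c.txt} staged={b.txt}
After op 14 (modify c.txt): modified={a.txt, c.txt} staged={b.txt}
After op 15 (modify b.txt): modified={a.txt, b.txt, c.txt} staged={b.txt}
After op 16 (git reset b.txt): modified={a.txt, b.txt, c.txt} staged={none}
After op 17 (git add c.txt): modified={a.txt, b.txt} staged={c.txt}
After op 18 (modify c.txt): modified={a.txt, b.txt, c.txt} staged={c.txt}
After op 19 (git reset c.txt): modified={a.txt, b.txt, c.txt} staged={none}
Final staged set: {none} -> count=0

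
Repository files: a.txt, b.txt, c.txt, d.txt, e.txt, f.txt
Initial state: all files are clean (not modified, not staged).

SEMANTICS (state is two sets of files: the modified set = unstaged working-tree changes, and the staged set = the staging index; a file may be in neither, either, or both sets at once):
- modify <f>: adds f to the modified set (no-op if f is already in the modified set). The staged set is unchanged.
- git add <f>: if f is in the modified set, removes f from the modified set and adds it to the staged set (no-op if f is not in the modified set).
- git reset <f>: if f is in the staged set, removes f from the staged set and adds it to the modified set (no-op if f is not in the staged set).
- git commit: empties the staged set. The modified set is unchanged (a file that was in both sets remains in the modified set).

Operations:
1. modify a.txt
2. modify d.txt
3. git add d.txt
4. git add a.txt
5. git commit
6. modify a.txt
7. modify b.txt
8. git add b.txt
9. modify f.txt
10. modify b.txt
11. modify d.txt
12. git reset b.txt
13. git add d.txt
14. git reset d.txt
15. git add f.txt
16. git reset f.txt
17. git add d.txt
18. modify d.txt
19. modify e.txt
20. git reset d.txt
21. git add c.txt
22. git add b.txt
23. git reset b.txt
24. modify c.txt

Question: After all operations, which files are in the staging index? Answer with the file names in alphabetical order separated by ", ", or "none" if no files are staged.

Answer: none

Derivation:
After op 1 (modify a.txt): modified={a.txt} staged={none}
After op 2 (modify d.txt): modified={a.txt, d.txt} staged={none}
After op 3 (git add d.txt): modified={a.txt} staged={d.txt}
After op 4 (git add a.txt): modified={none} staged={a.txt, d.txt}
After op 5 (git commit): modified={none} staged={none}
After op 6 (modify a.txt): modified={a.txt} staged={none}
After op 7 (modify b.txt): modified={a.txt, b.txt} staged={none}
After op 8 (git add b.txt): modified={a.txt} staged={b.txt}
After op 9 (modify f.txt): modified={a.txt, f.txt} staged={b.txt}
After op 10 (modify b.txt): modified={a.txt, b.txt, f.txt} staged={b.txt}
After op 11 (modify d.txt): modified={a.txt, b.txt, d.txt, f.txt} staged={b.txt}
After op 12 (git reset b.txt): modified={a.txt, b.txt, d.txt, f.txt} staged={none}
After op 13 (git add d.txt): modified={a.txt, b.txt, f.txt} staged={d.txt}
After op 14 (git reset d.txt): modified={a.txt, b.txt, d.txt, f.txt} staged={none}
After op 15 (git add f.txt): modified={a.txt, b.txt, d.txt} staged={f.txt}
After op 16 (git reset f.txt): modified={a.txt, b.txt, d.txt, f.txt} staged={none}
After op 17 (git add d.txt): modified={a.txt, b.txt, f.txt} staged={d.txt}
After op 18 (modify d.txt): modified={a.txt, b.txt, d.txt, f.txt} staged={d.txt}
After op 19 (modify e.txt): modified={a.txt, b.txt, d.txt, e.txt, f.txt} staged={d.txt}
After op 20 (git reset d.txt): modified={a.txt, b.txt, d.txt, e.txt, f.txt} staged={none}
After op 21 (git add c.txt): modified={a.txt, b.txt, d.txt, e.txt, f.txt} staged={none}
After op 22 (git add b.txt): modified={a.txt, d.txt, e.txt, f.txt} staged={b.txt}
After op 23 (git reset b.txt): modified={a.txt, b.txt, d.txt, e.txt, f.txt} staged={none}
After op 24 (modify c.txt): modified={a.txt, b.txt, c.txt, d.txt, e.txt, f.txt} staged={none}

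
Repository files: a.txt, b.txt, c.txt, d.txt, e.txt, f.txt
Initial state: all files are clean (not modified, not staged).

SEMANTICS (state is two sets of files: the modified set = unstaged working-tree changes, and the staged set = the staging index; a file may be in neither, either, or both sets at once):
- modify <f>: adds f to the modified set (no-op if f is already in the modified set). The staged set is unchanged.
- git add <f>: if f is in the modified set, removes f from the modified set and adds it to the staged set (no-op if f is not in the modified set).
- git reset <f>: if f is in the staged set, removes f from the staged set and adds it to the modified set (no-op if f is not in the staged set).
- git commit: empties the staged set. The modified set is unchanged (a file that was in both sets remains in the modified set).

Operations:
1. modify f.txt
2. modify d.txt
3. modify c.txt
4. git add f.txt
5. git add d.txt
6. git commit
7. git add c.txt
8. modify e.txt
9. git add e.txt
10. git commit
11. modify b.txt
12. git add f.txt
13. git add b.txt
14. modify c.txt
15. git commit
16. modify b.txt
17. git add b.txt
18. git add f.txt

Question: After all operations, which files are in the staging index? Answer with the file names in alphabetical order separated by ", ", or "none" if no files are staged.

Answer: b.txt

Derivation:
After op 1 (modify f.txt): modified={f.txt} staged={none}
After op 2 (modify d.txt): modified={d.txt, f.txt} staged={none}
After op 3 (modify c.txt): modified={c.txt, d.txt, f.txt} staged={none}
After op 4 (git add f.txt): modified={c.txt, d.txt} staged={f.txt}
After op 5 (git add d.txt): modified={c.txt} staged={d.txt, f.txt}
After op 6 (git commit): modified={c.txt} staged={none}
After op 7 (git add c.txt): modified={none} staged={c.txt}
After op 8 (modify e.txt): modified={e.txt} staged={c.txt}
After op 9 (git add e.txt): modified={none} staged={c.txt, e.txt}
After op 10 (git commit): modified={none} staged={none}
After op 11 (modify b.txt): modified={b.txt} staged={none}
After op 12 (git add f.txt): modified={b.txt} staged={none}
After op 13 (git add b.txt): modified={none} staged={b.txt}
After op 14 (modify c.txt): modified={c.txt} staged={b.txt}
After op 15 (git commit): modified={c.txt} staged={none}
After op 16 (modify b.txt): modified={b.txt, c.txt} staged={none}
After op 17 (git add b.txt): modified={c.txt} staged={b.txt}
After op 18 (git add f.txt): modified={c.txt} staged={b.txt}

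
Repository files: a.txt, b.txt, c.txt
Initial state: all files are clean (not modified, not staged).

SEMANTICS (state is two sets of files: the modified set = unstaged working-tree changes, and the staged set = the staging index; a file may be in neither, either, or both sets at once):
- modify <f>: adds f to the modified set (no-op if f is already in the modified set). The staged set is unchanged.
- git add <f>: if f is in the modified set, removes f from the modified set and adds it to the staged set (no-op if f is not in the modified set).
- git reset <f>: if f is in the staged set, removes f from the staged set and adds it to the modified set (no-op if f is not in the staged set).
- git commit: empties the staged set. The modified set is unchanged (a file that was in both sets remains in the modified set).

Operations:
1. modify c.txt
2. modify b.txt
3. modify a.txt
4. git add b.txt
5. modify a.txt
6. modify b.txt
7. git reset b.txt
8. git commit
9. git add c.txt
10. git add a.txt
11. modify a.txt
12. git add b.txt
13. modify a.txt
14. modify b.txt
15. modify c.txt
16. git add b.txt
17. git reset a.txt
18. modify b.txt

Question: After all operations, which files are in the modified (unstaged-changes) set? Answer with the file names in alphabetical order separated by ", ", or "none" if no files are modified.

Answer: a.txt, b.txt, c.txt

Derivation:
After op 1 (modify c.txt): modified={c.txt} staged={none}
After op 2 (modify b.txt): modified={b.txt, c.txt} staged={none}
After op 3 (modify a.txt): modified={a.txt, b.txt, c.txt} staged={none}
After op 4 (git add b.txt): modified={a.txt, c.txt} staged={b.txt}
After op 5 (modify a.txt): modified={a.txt, c.txt} staged={b.txt}
After op 6 (modify b.txt): modified={a.txt, b.txt, c.txt} staged={b.txt}
After op 7 (git reset b.txt): modified={a.txt, b.txt, c.txt} staged={none}
After op 8 (git commit): modified={a.txt, b.txt, c.txt} staged={none}
After op 9 (git add c.txt): modified={a.txt, b.txt} staged={c.txt}
After op 10 (git add a.txt): modified={b.txt} staged={a.txt, c.txt}
After op 11 (modify a.txt): modified={a.txt, b.txt} staged={a.txt, c.txt}
After op 12 (git add b.txt): modified={a.txt} staged={a.txt, b.txt, c.txt}
After op 13 (modify a.txt): modified={a.txt} staged={a.txt, b.txt, c.txt}
After op 14 (modify b.txt): modified={a.txt, b.txt} staged={a.txt, b.txt, c.txt}
After op 15 (modify c.txt): modified={a.txt, b.txt, c.txt} staged={a.txt, b.txt, c.txt}
After op 16 (git add b.txt): modified={a.txt, c.txt} staged={a.txt, b.txt, c.txt}
After op 17 (git reset a.txt): modified={a.txt, c.txt} staged={b.txt, c.txt}
After op 18 (modify b.txt): modified={a.txt, b.txt, c.txt} staged={b.txt, c.txt}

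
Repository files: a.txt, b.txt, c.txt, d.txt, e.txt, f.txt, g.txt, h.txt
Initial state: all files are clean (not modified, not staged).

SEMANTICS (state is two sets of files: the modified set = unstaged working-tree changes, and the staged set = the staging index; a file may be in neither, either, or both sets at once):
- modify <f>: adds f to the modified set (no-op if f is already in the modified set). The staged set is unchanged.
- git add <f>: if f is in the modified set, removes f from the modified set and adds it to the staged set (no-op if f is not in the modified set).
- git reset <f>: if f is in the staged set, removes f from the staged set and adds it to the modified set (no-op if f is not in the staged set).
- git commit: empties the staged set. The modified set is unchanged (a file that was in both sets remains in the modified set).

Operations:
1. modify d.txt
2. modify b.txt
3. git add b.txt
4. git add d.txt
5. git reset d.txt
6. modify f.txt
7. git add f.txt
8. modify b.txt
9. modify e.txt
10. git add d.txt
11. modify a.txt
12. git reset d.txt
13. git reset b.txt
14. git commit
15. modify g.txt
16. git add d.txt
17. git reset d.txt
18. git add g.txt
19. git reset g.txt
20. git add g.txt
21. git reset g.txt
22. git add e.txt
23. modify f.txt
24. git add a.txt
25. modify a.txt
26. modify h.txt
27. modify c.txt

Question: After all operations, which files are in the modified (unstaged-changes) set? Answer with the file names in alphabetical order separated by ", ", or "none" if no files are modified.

Answer: a.txt, b.txt, c.txt, d.txt, f.txt, g.txt, h.txt

Derivation:
After op 1 (modify d.txt): modified={d.txt} staged={none}
After op 2 (modify b.txt): modified={b.txt, d.txt} staged={none}
After op 3 (git add b.txt): modified={d.txt} staged={b.txt}
After op 4 (git add d.txt): modified={none} staged={b.txt, d.txt}
After op 5 (git reset d.txt): modified={d.txt} staged={b.txt}
After op 6 (modify f.txt): modified={d.txt, f.txt} staged={b.txt}
After op 7 (git add f.txt): modified={d.txt} staged={b.txt, f.txt}
After op 8 (modify b.txt): modified={b.txt, d.txt} staged={b.txt, f.txt}
After op 9 (modify e.txt): modified={b.txt, d.txt, e.txt} staged={b.txt, f.txt}
After op 10 (git add d.txt): modified={b.txt, e.txt} staged={b.txt, d.txt, f.txt}
After op 11 (modify a.txt): modified={a.txt, b.txt, e.txt} staged={b.txt, d.txt, f.txt}
After op 12 (git reset d.txt): modified={a.txt, b.txt, d.txt, e.txt} staged={b.txt, f.txt}
After op 13 (git reset b.txt): modified={a.txt, b.txt, d.txt, e.txt} staged={f.txt}
After op 14 (git commit): modified={a.txt, b.txt, d.txt, e.txt} staged={none}
After op 15 (modify g.txt): modified={a.txt, b.txt, d.txt, e.txt, g.txt} staged={none}
After op 16 (git add d.txt): modified={a.txt, b.txt, e.txt, g.txt} staged={d.txt}
After op 17 (git reset d.txt): modified={a.txt, b.txt, d.txt, e.txt, g.txt} staged={none}
After op 18 (git add g.txt): modified={a.txt, b.txt, d.txt, e.txt} staged={g.txt}
After op 19 (git reset g.txt): modified={a.txt, b.txt, d.txt, e.txt, g.txt} staged={none}
After op 20 (git add g.txt): modified={a.txt, b.txt, d.txt, e.txt} staged={g.txt}
After op 21 (git reset g.txt): modified={a.txt, b.txt, d.txt, e.txt, g.txt} staged={none}
After op 22 (git add e.txt): modified={a.txt, b.txt, d.txt, g.txt} staged={e.txt}
After op 23 (modify f.txt): modified={a.txt, b.txt, d.txt, f.txt, g.txt} staged={e.txt}
After op 24 (git add a.txt): modified={b.txt, d.txt, f.txt, g.txt} staged={a.txt, e.txt}
After op 25 (modify a.txt): modified={a.txt, b.txt, d.txt, f.txt, g.txt} staged={a.txt, e.txt}
After op 26 (modify h.txt): modified={a.txt, b.txt, d.txt, f.txt, g.txt, h.txt} staged={a.txt, e.txt}
After op 27 (modify c.txt): modified={a.txt, b.txt, c.txt, d.txt, f.txt, g.txt, h.txt} staged={a.txt, e.txt}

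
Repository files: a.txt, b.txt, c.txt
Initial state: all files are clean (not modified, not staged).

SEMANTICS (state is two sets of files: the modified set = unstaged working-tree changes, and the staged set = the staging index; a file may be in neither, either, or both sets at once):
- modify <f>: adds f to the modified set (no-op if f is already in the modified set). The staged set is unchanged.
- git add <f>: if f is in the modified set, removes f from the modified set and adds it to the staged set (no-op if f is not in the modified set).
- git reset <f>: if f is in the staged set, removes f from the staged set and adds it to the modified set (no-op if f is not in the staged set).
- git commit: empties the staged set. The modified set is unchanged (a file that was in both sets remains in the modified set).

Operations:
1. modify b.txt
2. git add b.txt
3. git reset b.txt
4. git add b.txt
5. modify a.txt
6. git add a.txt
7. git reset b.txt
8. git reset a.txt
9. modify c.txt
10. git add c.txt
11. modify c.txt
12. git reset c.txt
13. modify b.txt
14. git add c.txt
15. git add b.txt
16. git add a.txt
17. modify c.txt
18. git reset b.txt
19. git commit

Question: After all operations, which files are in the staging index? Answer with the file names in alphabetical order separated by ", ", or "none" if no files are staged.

Answer: none

Derivation:
After op 1 (modify b.txt): modified={b.txt} staged={none}
After op 2 (git add b.txt): modified={none} staged={b.txt}
After op 3 (git reset b.txt): modified={b.txt} staged={none}
After op 4 (git add b.txt): modified={none} staged={b.txt}
After op 5 (modify a.txt): modified={a.txt} staged={b.txt}
After op 6 (git add a.txt): modified={none} staged={a.txt, b.txt}
After op 7 (git reset b.txt): modified={b.txt} staged={a.txt}
After op 8 (git reset a.txt): modified={a.txt, b.txt} staged={none}
After op 9 (modify c.txt): modified={a.txt, b.txt, c.txt} staged={none}
After op 10 (git add c.txt): modified={a.txt, b.txt} staged={c.txt}
After op 11 (modify c.txt): modified={a.txt, b.txt, c.txt} staged={c.txt}
After op 12 (git reset c.txt): modified={a.txt, b.txt, c.txt} staged={none}
After op 13 (modify b.txt): modified={a.txt, b.txt, c.txt} staged={none}
After op 14 (git add c.txt): modified={a.txt, b.txt} staged={c.txt}
After op 15 (git add b.txt): modified={a.txt} staged={b.txt, c.txt}
After op 16 (git add a.txt): modified={none} staged={a.txt, b.txt, c.txt}
After op 17 (modify c.txt): modified={c.txt} staged={a.txt, b.txt, c.txt}
After op 18 (git reset b.txt): modified={b.txt, c.txt} staged={a.txt, c.txt}
After op 19 (git commit): modified={b.txt, c.txt} staged={none}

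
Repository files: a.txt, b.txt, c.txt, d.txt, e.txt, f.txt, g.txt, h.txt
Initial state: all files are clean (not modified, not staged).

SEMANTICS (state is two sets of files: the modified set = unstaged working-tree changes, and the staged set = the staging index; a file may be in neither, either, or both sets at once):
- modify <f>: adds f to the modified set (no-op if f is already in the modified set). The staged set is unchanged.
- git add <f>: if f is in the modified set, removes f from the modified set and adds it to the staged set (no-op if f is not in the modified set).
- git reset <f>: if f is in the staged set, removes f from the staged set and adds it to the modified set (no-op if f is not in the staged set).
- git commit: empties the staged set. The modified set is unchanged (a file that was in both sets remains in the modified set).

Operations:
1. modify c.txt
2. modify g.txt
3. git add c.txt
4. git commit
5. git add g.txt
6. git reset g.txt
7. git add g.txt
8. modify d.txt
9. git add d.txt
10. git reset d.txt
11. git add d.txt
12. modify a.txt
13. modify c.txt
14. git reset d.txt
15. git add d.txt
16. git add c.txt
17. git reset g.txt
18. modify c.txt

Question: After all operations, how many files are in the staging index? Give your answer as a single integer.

After op 1 (modify c.txt): modified={c.txt} staged={none}
After op 2 (modify g.txt): modified={c.txt, g.txt} staged={none}
After op 3 (git add c.txt): modified={g.txt} staged={c.txt}
After op 4 (git commit): modified={g.txt} staged={none}
After op 5 (git add g.txt): modified={none} staged={g.txt}
After op 6 (git reset g.txt): modified={g.txt} staged={none}
After op 7 (git add g.txt): modified={none} staged={g.txt}
After op 8 (modify d.txt): modified={d.txt} staged={g.txt}
After op 9 (git add d.txt): modified={none} staged={d.txt, g.txt}
After op 10 (git reset d.txt): modified={d.txt} staged={g.txt}
After op 11 (git add d.txt): modified={none} staged={d.txt, g.txt}
After op 12 (modify a.txt): modified={a.txt} staged={d.txt, g.txt}
After op 13 (modify c.txt): modified={a.txt, c.txt} staged={d.txt, g.txt}
After op 14 (git reset d.txt): modified={a.txt, c.txt, d.txt} staged={g.txt}
After op 15 (git add d.txt): modified={a.txt, c.txt} staged={d.txt, g.txt}
After op 16 (git add c.txt): modified={a.txt} staged={c.txt, d.txt, g.txt}
After op 17 (git reset g.txt): modified={a.txt, g.txt} staged={c.txt, d.txt}
After op 18 (modify c.txt): modified={a.txt, c.txt, g.txt} staged={c.txt, d.txt}
Final staged set: {c.txt, d.txt} -> count=2

Answer: 2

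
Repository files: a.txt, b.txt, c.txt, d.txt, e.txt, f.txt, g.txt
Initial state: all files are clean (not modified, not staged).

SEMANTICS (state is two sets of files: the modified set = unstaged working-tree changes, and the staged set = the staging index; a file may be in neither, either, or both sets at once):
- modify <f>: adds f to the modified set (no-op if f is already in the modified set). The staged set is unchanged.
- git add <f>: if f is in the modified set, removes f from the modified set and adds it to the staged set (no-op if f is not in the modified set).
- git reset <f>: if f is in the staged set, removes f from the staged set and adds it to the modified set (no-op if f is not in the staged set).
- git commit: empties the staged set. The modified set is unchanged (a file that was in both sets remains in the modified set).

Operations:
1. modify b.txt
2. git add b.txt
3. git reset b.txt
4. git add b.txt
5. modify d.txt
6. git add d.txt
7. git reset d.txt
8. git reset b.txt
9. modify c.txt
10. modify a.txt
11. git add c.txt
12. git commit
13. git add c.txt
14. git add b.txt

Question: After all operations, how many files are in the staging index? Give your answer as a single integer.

Answer: 1

Derivation:
After op 1 (modify b.txt): modified={b.txt} staged={none}
After op 2 (git add b.txt): modified={none} staged={b.txt}
After op 3 (git reset b.txt): modified={b.txt} staged={none}
After op 4 (git add b.txt): modified={none} staged={b.txt}
After op 5 (modify d.txt): modified={d.txt} staged={b.txt}
After op 6 (git add d.txt): modified={none} staged={b.txt, d.txt}
After op 7 (git reset d.txt): modified={d.txt} staged={b.txt}
After op 8 (git reset b.txt): modified={b.txt, d.txt} staged={none}
After op 9 (modify c.txt): modified={b.txt, c.txt, d.txt} staged={none}
After op 10 (modify a.txt): modified={a.txt, b.txt, c.txt, d.txt} staged={none}
After op 11 (git add c.txt): modified={a.txt, b.txt, d.txt} staged={c.txt}
After op 12 (git commit): modified={a.txt, b.txt, d.txt} staged={none}
After op 13 (git add c.txt): modified={a.txt, b.txt, d.txt} staged={none}
After op 14 (git add b.txt): modified={a.txt, d.txt} staged={b.txt}
Final staged set: {b.txt} -> count=1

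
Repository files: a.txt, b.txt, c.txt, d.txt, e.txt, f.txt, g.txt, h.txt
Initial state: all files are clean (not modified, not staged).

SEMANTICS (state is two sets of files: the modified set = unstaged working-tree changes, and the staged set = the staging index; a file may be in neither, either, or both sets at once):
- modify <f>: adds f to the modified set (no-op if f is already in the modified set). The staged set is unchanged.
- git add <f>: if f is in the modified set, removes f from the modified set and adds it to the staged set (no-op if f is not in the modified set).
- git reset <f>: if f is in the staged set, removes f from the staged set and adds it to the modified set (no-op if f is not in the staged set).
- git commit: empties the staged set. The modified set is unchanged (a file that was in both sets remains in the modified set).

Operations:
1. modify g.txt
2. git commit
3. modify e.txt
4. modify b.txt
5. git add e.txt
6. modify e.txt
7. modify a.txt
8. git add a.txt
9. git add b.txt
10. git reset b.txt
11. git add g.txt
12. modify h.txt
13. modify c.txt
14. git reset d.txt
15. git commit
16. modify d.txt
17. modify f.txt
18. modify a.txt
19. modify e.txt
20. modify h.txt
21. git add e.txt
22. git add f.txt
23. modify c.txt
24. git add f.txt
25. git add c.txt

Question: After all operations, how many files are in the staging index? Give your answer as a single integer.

Answer: 3

Derivation:
After op 1 (modify g.txt): modified={g.txt} staged={none}
After op 2 (git commit): modified={g.txt} staged={none}
After op 3 (modify e.txt): modified={e.txt, g.txt} staged={none}
After op 4 (modify b.txt): modified={b.txt, e.txt, g.txt} staged={none}
After op 5 (git add e.txt): modified={b.txt, g.txt} staged={e.txt}
After op 6 (modify e.txt): modified={b.txt, e.txt, g.txt} staged={e.txt}
After op 7 (modify a.txt): modified={a.txt, b.txt, e.txt, g.txt} staged={e.txt}
After op 8 (git add a.txt): modified={b.txt, e.txt, g.txt} staged={a.txt, e.txt}
After op 9 (git add b.txt): modified={e.txt, g.txt} staged={a.txt, b.txt, e.txt}
After op 10 (git reset b.txt): modified={b.txt, e.txt, g.txt} staged={a.txt, e.txt}
After op 11 (git add g.txt): modified={b.txt, e.txt} staged={a.txt, e.txt, g.txt}
After op 12 (modify h.txt): modified={b.txt, e.txt, h.txt} staged={a.txt, e.txt, g.txt}
After op 13 (modify c.txt): modified={b.txt, c.txt, e.txt, h.txt} staged={a.txt, e.txt, g.txt}
After op 14 (git reset d.txt): modified={b.txt, c.txt, e.txt, h.txt} staged={a.txt, e.txt, g.txt}
After op 15 (git commit): modified={b.txt, c.txt, e.txt, h.txt} staged={none}
After op 16 (modify d.txt): modified={b.txt, c.txt, d.txt, e.txt, h.txt} staged={none}
After op 17 (modify f.txt): modified={b.txt, c.txt, d.txt, e.txt, f.txt, h.txt} staged={none}
After op 18 (modify a.txt): modified={a.txt, b.txt, c.txt, d.txt, e.txt, f.txt, h.txt} staged={none}
After op 19 (modify e.txt): modified={a.txt, b.txt, c.txt, d.txt, e.txt, f.txt, h.txt} staged={none}
After op 20 (modify h.txt): modified={a.txt, b.txt, c.txt, d.txt, e.txt, f.txt, h.txt} staged={none}
After op 21 (git add e.txt): modified={a.txt, b.txt, c.txt, d.txt, f.txt, h.txt} staged={e.txt}
After op 22 (git add f.txt): modified={a.txt, b.txt, c.txt, d.txt, h.txt} staged={e.txt, f.txt}
After op 23 (modify c.txt): modified={a.txt, b.txt, c.txt, d.txt, h.txt} staged={e.txt, f.txt}
After op 24 (git add f.txt): modified={a.txt, b.txt, c.txt, d.txt, h.txt} staged={e.txt, f.txt}
After op 25 (git add c.txt): modified={a.txt, b.txt, d.txt, h.txt} staged={c.txt, e.txt, f.txt}
Final staged set: {c.txt, e.txt, f.txt} -> count=3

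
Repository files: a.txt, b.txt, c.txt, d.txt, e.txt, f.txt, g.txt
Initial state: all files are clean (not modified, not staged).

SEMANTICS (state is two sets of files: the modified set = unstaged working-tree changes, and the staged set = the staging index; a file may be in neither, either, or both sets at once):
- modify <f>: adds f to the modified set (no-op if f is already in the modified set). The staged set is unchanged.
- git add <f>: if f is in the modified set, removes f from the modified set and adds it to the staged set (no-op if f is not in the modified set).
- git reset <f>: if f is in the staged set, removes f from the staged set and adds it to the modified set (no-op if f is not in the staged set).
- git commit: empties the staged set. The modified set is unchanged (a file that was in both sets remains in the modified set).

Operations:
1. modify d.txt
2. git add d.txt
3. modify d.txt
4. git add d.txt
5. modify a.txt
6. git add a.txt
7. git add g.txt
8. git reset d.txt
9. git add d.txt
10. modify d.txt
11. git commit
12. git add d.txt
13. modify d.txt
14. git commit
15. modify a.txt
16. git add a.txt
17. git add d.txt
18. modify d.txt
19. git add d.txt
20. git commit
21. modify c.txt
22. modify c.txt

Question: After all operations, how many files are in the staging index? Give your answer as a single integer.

Answer: 0

Derivation:
After op 1 (modify d.txt): modified={d.txt} staged={none}
After op 2 (git add d.txt): modified={none} staged={d.txt}
After op 3 (modify d.txt): modified={d.txt} staged={d.txt}
After op 4 (git add d.txt): modified={none} staged={d.txt}
After op 5 (modify a.txt): modified={a.txt} staged={d.txt}
After op 6 (git add a.txt): modified={none} staged={a.txt, d.txt}
After op 7 (git add g.txt): modified={none} staged={a.txt, d.txt}
After op 8 (git reset d.txt): modified={d.txt} staged={a.txt}
After op 9 (git add d.txt): modified={none} staged={a.txt, d.txt}
After op 10 (modify d.txt): modified={d.txt} staged={a.txt, d.txt}
After op 11 (git commit): modified={d.txt} staged={none}
After op 12 (git add d.txt): modified={none} staged={d.txt}
After op 13 (modify d.txt): modified={d.txt} staged={d.txt}
After op 14 (git commit): modified={d.txt} staged={none}
After op 15 (modify a.txt): modified={a.txt, d.txt} staged={none}
After op 16 (git add a.txt): modified={d.txt} staged={a.txt}
After op 17 (git add d.txt): modified={none} staged={a.txt, d.txt}
After op 18 (modify d.txt): modified={d.txt} staged={a.txt, d.txt}
After op 19 (git add d.txt): modified={none} staged={a.txt, d.txt}
After op 20 (git commit): modified={none} staged={none}
After op 21 (modify c.txt): modified={c.txt} staged={none}
After op 22 (modify c.txt): modified={c.txt} staged={none}
Final staged set: {none} -> count=0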